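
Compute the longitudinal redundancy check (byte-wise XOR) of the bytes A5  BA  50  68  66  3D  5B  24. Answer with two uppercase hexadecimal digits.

XOR the bytes together:
  start with 0xA5
  0xA5 ⊕ 0xBA = 0x1F
  0x1F ⊕ 0x50 = 0x4F
  0x4F ⊕ 0x68 = 0x27
  0x27 ⊕ 0x66 = 0x41
  0x41 ⊕ 0x3D = 0x7C
  0x7C ⊕ 0x5B = 0x27
  0x27 ⊕ 0x24 = 0x03

03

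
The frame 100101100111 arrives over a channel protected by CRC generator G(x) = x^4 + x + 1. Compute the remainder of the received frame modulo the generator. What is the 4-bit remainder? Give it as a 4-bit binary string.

0110

Modulo-2 division of 100101100111 by 10011:
  pos 0: 10010 XOR 10011 = 00001
  pos 4: 11100 XOR 10011 = 01111
  pos 5: 11111 XOR 10011 = 01100
  pos 6: 11001 XOR 10011 = 01010
  pos 7: 10101 XOR 10011 = 00110
Remainder = 0110 (nonzero — an error is detected).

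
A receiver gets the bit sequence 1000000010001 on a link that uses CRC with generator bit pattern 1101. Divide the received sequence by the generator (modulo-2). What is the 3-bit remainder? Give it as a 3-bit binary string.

101

Modulo-2 division of 1000000010001 by 1101:
  pos 0: 1000 XOR 1101 = 0101
  pos 1: 1010 XOR 1101 = 0111
  pos 2: 1110 XOR 1101 = 0011
  pos 4: 1100 XOR 1101 = 0001
  pos 7: 1100 XOR 1101 = 0001
Remainder = 101 (nonzero — an error is detected).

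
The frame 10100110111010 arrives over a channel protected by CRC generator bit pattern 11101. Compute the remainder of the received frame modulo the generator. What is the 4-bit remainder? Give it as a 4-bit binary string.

0000

Modulo-2 division of 10100110111010 by 11101:
  pos 0: 10100 XOR 11101 = 01001
  pos 1: 10011 XOR 11101 = 01110
  pos 2: 11101 XOR 11101 = 00000
  pos 8: 11101 XOR 11101 = 00000
Remainder = 0000 (zero — the frame passes the CRC check).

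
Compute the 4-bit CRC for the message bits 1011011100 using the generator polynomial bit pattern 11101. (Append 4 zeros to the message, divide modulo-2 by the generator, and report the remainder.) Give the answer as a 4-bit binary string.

0110

Append 4 zeros: 10110111000000. Divide by 11101 (XOR where the leading bit is 1):
  pos 0: 10110 XOR 11101 = 01011
  pos 1: 10111 XOR 11101 = 01010
  pos 2: 10101 XOR 11101 = 01000
  pos 3: 10001 XOR 11101 = 01100
  pos 4: 11000 XOR 11101 = 00101
  pos 6: 10100 XOR 11101 = 01001
  pos 7: 10010 XOR 11101 = 01111
  pos 8: 11110 XOR 11101 = 00011
Remainder (last 4 bits) = 0110. This is the CRC / FCS.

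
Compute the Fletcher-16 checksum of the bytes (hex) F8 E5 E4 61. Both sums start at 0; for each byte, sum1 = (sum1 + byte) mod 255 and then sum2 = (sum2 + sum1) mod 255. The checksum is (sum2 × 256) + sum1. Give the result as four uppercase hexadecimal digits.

Running sums (mod 255):
  after byte 0 (F8): sum1=248, sum2=248
  after byte 1 (E5): sum1=222, sum2=215
  after byte 2 (E4): sum1=195, sum2=155
  after byte 3 (61): sum1=37, sum2=192
Checksum = sum2·256 + sum1 = 192·256 + 37 = 49189 = 0xC025.

C025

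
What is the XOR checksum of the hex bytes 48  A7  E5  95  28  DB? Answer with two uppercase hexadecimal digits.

6C

XOR the bytes together:
  start with 0x48
  0x48 ⊕ 0xA7 = 0xEF
  0xEF ⊕ 0xE5 = 0x0A
  0x0A ⊕ 0x95 = 0x9F
  0x9F ⊕ 0x28 = 0xB7
  0xB7 ⊕ 0xDB = 0x6C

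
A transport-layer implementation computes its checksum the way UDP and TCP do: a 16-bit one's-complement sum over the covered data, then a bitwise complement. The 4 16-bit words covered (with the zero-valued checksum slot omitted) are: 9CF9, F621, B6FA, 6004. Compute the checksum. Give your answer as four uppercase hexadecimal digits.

One's-complement addition (fold any carry out of bit 15 back into bit 0):
  0x9CF9 + 0xF621 = 0x1931A → wrap carry → 0x931B
  0x931B + 0xB6FA = 0x14A15 → wrap carry → 0x4A16
  0x4A16 + 0x6004 = 0x0AA1A
One's-complement sum = 0xAA1A.
Checksum = ~0xAA1A & 0xFFFF = 0x55E5.

55E5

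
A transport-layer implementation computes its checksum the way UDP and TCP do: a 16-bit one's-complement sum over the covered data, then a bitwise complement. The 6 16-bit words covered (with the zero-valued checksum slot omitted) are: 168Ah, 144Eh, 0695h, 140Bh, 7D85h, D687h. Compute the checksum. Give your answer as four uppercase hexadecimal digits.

One's-complement addition (fold any carry out of bit 15 back into bit 0):
  0x168A + 0x144E = 0x02AD8
  0x2AD8 + 0x0695 = 0x0316D
  0x316D + 0x140B = 0x04578
  0x4578 + 0x7D85 = 0x0C2FD
  0xC2FD + 0xD687 = 0x19984 → wrap carry → 0x9985
One's-complement sum = 0x9985.
Checksum = ~0x9985 & 0xFFFF = 0x667A.

667A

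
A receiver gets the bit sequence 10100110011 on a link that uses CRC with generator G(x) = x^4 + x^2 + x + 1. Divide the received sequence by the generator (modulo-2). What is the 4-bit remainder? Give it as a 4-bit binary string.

0000

Modulo-2 division of 10100110011 by 10111:
  pos 0: 10100 XOR 10111 = 00011
  pos 3: 11110 XOR 10111 = 01001
  pos 4: 10010 XOR 10111 = 00101
  pos 6: 10111 XOR 10111 = 00000
Remainder = 0000 (zero — the frame passes the CRC check).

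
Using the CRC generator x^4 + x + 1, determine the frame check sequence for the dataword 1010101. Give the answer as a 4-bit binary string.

1101

Append 4 zeros: 10101010000. Divide by 10011 (XOR where the leading bit is 1):
  pos 0: 10101 XOR 10011 = 00110
  pos 2: 11001 XOR 10011 = 01010
  pos 3: 10100 XOR 10011 = 00111
  pos 5: 11100 XOR 10011 = 01111
  pos 6: 11110 XOR 10011 = 01101
Remainder (last 4 bits) = 1101. This is the CRC / FCS.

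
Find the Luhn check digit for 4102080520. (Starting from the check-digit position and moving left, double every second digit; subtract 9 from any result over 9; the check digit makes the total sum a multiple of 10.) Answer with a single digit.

0

Partial digits right→left: 0 2 5 0 8 0 2 0 1 4
Double every second digit counting from the check-digit position (so the 1st, 3rd, 5th, ... of the partial from the right).
  doubled (with −9 where >9): 0 1 7 4 2 → sum 14
  kept as-is: 2 0 0 0 4 → sum 6
Total = 14 + 6 = 20.
Check digit = (10 − (20 mod 10)) mod 10 = 0.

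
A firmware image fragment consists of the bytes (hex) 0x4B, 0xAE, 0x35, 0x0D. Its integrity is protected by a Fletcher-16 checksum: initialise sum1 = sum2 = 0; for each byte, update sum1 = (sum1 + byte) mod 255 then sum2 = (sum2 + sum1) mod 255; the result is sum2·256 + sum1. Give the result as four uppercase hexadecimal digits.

Running sums (mod 255):
  after byte 0 (0x4B): sum1=75, sum2=75
  after byte 1 (0xAE): sum1=249, sum2=69
  after byte 2 (0x35): sum1=47, sum2=116
  after byte 3 (0x0D): sum1=60, sum2=176
Checksum = sum2·256 + sum1 = 176·256 + 60 = 45116 = 0xB03C.

B03C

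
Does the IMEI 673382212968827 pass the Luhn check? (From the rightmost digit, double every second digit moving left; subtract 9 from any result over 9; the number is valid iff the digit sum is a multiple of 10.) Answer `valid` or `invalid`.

invalid

From the right, keep odd positions and double even positions (subtract 9 from any doubled value over 9):
  doubled (positions 2,4,...): 4 7 9 2 4 6 5 → sum 37
  kept (positions 1,3,...): 7 8 6 2 2 8 3 6 → sum 42
Total = 79.
79 mod 10 = 9, so the number is invalid.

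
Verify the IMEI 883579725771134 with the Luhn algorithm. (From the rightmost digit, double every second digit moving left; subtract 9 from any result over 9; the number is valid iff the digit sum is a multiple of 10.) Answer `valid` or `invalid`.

invalid

From the right, keep odd positions and double even positions (subtract 9 from any doubled value over 9):
  doubled (positions 2,4,...): 6 2 5 4 9 1 7 → sum 34
  kept (positions 1,3,...): 4 1 7 5 7 7 3 8 → sum 42
Total = 76.
76 mod 10 = 6, so the number is invalid.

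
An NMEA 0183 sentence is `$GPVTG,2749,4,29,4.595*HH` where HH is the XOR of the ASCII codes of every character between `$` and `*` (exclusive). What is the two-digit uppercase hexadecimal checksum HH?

46

XOR the ASCII codes of the payload characters:
  'G' = 0x47 → acc = 0x47
  'P' = 0x50 → acc = 0x17
  'V' = 0x56 → acc = 0x41
  'T' = 0x54 → acc = 0x15
  'G' = 0x47 → acc = 0x52
  ',' = 0x2C → acc = 0x7E
  '2' = 0x32 → acc = 0x4C
  '7' = 0x37 → acc = 0x7B
  '4' = 0x34 → acc = 0x4F
  '9' = 0x39 → acc = 0x76
  ',' = 0x2C → acc = 0x5A
  '4' = 0x34 → acc = 0x6E
  ',' = 0x2C → acc = 0x42
  '2' = 0x32 → acc = 0x70
  '9' = 0x39 → acc = 0x49
  ',' = 0x2C → acc = 0x65
  '4' = 0x34 → acc = 0x51
  '.' = 0x2E → acc = 0x7F
  '5' = 0x35 → acc = 0x4A
  '9' = 0x39 → acc = 0x73
  '5' = 0x35 → acc = 0x46
Checksum = 0x46.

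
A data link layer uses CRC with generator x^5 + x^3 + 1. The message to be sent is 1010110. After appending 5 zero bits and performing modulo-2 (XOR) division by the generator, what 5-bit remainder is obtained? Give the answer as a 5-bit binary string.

01101

Append 5 zeros: 101011000000. Divide by 101001 (XOR where the leading bit is 1):
  pos 0: 101011 XOR 101001 = 000010
  pos 4: 100000 XOR 101001 = 001001
  pos 6: 100100 XOR 101001 = 001101
Remainder (last 5 bits) = 01101. This is the CRC / FCS.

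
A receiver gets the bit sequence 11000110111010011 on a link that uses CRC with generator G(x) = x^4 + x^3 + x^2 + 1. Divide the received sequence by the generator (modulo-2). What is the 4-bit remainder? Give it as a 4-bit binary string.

Modulo-2 division of 11000110111010011 by 11101:
  pos 0: 11000 XOR 11101 = 00101
  pos 2: 10111 XOR 11101 = 01010
  pos 3: 10100 XOR 11101 = 01001
  pos 4: 10011 XOR 11101 = 01110
  pos 5: 11101 XOR 11101 = 00000
  pos 10: 10100 XOR 11101 = 01001
  pos 11: 10011 XOR 11101 = 01110
  pos 12: 11101 XOR 11101 = 00000
Remainder = 0000 (zero — the frame passes the CRC check).

0000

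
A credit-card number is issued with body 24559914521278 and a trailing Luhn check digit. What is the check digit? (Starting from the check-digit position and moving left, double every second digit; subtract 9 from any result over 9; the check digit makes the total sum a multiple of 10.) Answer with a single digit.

Partial digits right→left: 8 7 2 1 2 5 4 1 9 9 5 5 4 2
Double every second digit counting from the check-digit position (so the 1st, 3rd, 5th, ... of the partial from the right).
  doubled (with −9 where >9): 7 4 4 8 9 1 8 → sum 41
  kept as-is: 7 1 5 1 9 5 2 → sum 30
Total = 41 + 30 = 71.
Check digit = (10 − (71 mod 10)) mod 10 = 9.

9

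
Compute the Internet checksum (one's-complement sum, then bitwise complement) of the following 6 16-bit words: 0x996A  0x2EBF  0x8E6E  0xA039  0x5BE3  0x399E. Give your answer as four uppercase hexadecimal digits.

One's-complement addition (fold any carry out of bit 15 back into bit 0):
  0x996A + 0x2EBF = 0x0C829
  0xC829 + 0x8E6E = 0x15697 → wrap carry → 0x5698
  0x5698 + 0xA039 = 0x0F6D1
  0xF6D1 + 0x5BE3 = 0x152B4 → wrap carry → 0x52B5
  0x52B5 + 0x399E = 0x08C53
One's-complement sum = 0x8C53.
Checksum = ~0x8C53 & 0xFFFF = 0x73AC.

73AC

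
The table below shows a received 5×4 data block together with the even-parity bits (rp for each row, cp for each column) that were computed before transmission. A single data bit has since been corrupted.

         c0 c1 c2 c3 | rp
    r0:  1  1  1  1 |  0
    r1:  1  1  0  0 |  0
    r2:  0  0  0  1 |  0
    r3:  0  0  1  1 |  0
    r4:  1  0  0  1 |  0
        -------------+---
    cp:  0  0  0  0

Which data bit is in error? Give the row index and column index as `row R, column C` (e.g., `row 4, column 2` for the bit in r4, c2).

row 2, column 0

Recompute each row's even parity and compare to rp:
  r0: data parity 0, sent rp 0 → ok
  r1: data parity 0, sent rp 0 → ok
  r2: data parity 1, sent rp 0 → mismatch
  r3: data parity 0, sent rp 0 → ok
  r4: data parity 0, sent rp 0 → ok
Recompute each column's even parity and compare to cp:
  c0: data parity 1, sent cp 0 → mismatch
  c1: data parity 0, sent cp 0 → ok
  c2: data parity 0, sent cp 0 → ok
  c3: data parity 0, sent cp 0 → ok
Exactly one row (r2) and one column (c0) fail → the flipped bit is at their intersection.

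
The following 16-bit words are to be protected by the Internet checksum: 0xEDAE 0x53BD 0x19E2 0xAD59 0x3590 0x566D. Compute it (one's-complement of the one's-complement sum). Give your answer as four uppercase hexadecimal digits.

One's-complement addition (fold any carry out of bit 15 back into bit 0):
  0xEDAE + 0x53BD = 0x1416B → wrap carry → 0x416C
  0x416C + 0x19E2 = 0x05B4E
  0x5B4E + 0xAD59 = 0x108A7 → wrap carry → 0x08A8
  0x08A8 + 0x3590 = 0x03E38
  0x3E38 + 0x566D = 0x094A5
One's-complement sum = 0x94A5.
Checksum = ~0x94A5 & 0xFFFF = 0x6B5A.

6B5A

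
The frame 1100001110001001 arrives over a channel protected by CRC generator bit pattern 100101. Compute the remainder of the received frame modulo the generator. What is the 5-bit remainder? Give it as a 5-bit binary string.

Modulo-2 division of 1100001110001001 by 100101:
  pos 0: 110000 XOR 100101 = 010101
  pos 1: 101011 XOR 100101 = 001110
  pos 3: 111011 XOR 100101 = 011110
  pos 4: 111100 XOR 100101 = 011001
  pos 5: 110010 XOR 100101 = 010111
  pos 6: 101110 XOR 100101 = 001011
  pos 8: 101110 XOR 100101 = 001011
  pos 10: 101101 XOR 100101 = 001000
Remainder = 01000 (nonzero — an error is detected).

01000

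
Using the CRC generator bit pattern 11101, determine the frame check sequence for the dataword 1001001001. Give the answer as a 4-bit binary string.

Append 4 zeros: 10010010010000. Divide by 11101 (XOR where the leading bit is 1):
  pos 0: 10010 XOR 11101 = 01111
  pos 1: 11110 XOR 11101 = 00011
  pos 4: 11100 XOR 11101 = 00001
  pos 8: 11000 XOR 11101 = 00101
Remainder (last 4 bits) = 1010. This is the CRC / FCS.

1010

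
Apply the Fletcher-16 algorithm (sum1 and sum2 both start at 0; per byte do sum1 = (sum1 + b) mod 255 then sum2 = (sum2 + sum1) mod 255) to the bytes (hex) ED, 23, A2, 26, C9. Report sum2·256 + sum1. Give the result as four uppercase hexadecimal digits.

30A3

Running sums (mod 255):
  after byte 0 (ED): sum1=237, sum2=237
  after byte 1 (23): sum1=17, sum2=254
  after byte 2 (A2): sum1=179, sum2=178
  after byte 3 (26): sum1=217, sum2=140
  after byte 4 (C9): sum1=163, sum2=48
Checksum = sum2·256 + sum1 = 48·256 + 163 = 12451 = 0x30A3.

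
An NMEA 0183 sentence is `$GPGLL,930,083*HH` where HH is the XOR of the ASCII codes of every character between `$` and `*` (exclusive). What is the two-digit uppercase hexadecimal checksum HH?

XOR the ASCII codes of the payload characters:
  'G' = 0x47 → acc = 0x47
  'P' = 0x50 → acc = 0x17
  'G' = 0x47 → acc = 0x50
  'L' = 0x4C → acc = 0x1C
  'L' = 0x4C → acc = 0x50
  ',' = 0x2C → acc = 0x7C
  '9' = 0x39 → acc = 0x45
  '3' = 0x33 → acc = 0x76
  '0' = 0x30 → acc = 0x46
  ',' = 0x2C → acc = 0x6A
  '0' = 0x30 → acc = 0x5A
  '8' = 0x38 → acc = 0x62
  '3' = 0x33 → acc = 0x51
Checksum = 0x51.

51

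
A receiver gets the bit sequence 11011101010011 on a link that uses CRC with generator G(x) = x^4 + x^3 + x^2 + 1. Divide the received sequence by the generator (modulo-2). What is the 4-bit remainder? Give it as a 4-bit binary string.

0111

Modulo-2 division of 11011101010011 by 11101:
  pos 0: 11011 XOR 11101 = 00110
  pos 2: 11010 XOR 11101 = 00111
  pos 4: 11110 XOR 11101 = 00011
  pos 7: 11100 XOR 11101 = 00001
Remainder = 0111 (nonzero — an error is detected).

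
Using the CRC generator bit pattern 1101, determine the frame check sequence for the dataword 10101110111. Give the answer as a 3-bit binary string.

111

Append 3 zeros: 10101110111000. Divide by 1101 (XOR where the leading bit is 1):
  pos 0: 1010 XOR 1101 = 0111
  pos 1: 1111 XOR 1101 = 0010
  pos 3: 1011 XOR 1101 = 0110
  pos 4: 1100 XOR 1101 = 0001
  pos 7: 1111 XOR 1101 = 0010
  pos 9: 1000 XOR 1101 = 0101
  pos 10: 1010 XOR 1101 = 0111
Remainder (last 3 bits) = 111. This is the CRC / FCS.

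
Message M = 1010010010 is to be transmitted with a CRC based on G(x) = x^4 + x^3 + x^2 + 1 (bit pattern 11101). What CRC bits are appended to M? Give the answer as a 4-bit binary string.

0110

Append 4 zeros: 10100100100000. Divide by 11101 (XOR where the leading bit is 1):
  pos 0: 10100 XOR 11101 = 01001
  pos 1: 10011 XOR 11101 = 01110
  pos 2: 11100 XOR 11101 = 00001
  pos 6: 10100 XOR 11101 = 01001
  pos 7: 10010 XOR 11101 = 01111
  pos 8: 11110 XOR 11101 = 00011
Remainder (last 4 bits) = 0110. This is the CRC / FCS.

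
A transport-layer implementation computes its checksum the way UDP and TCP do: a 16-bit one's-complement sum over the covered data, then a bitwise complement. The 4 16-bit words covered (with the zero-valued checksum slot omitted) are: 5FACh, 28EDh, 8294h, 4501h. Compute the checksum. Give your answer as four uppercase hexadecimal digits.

One's-complement addition (fold any carry out of bit 15 back into bit 0):
  0x5FAC + 0x28ED = 0x08899
  0x8899 + 0x8294 = 0x10B2D → wrap carry → 0x0B2E
  0x0B2E + 0x4501 = 0x0502F
One's-complement sum = 0x502F.
Checksum = ~0x502F & 0xFFFF = 0xAFD0.

AFD0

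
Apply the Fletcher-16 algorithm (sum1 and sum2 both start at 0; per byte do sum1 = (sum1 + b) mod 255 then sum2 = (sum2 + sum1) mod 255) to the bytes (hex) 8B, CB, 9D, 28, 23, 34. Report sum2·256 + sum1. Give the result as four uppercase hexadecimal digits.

Running sums (mod 255):
  after byte 0 (8B): sum1=139, sum2=139
  after byte 1 (CB): sum1=87, sum2=226
  after byte 2 (9D): sum1=244, sum2=215
  after byte 3 (28): sum1=29, sum2=244
  after byte 4 (23): sum1=64, sum2=53
  after byte 5 (34): sum1=116, sum2=169
Checksum = sum2·256 + sum1 = 169·256 + 116 = 43380 = 0xA974.

A974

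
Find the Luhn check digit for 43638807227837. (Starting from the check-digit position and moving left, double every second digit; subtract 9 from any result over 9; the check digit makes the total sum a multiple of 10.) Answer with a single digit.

Partial digits right→left: 7 3 8 7 2 2 7 0 8 8 3 6 3 4
Double every second digit counting from the check-digit position (so the 1st, 3rd, 5th, ... of the partial from the right).
  doubled (with −9 where >9): 5 7 4 5 7 6 6 → sum 40
  kept as-is: 3 7 2 0 8 6 4 → sum 30
Total = 40 + 30 = 70.
Check digit = (10 − (70 mod 10)) mod 10 = 0.

0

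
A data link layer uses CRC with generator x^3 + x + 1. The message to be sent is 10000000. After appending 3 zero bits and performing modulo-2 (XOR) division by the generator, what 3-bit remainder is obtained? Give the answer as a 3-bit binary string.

011

Append 3 zeros: 10000000000. Divide by 1011 (XOR where the leading bit is 1):
  pos 0: 1000 XOR 1011 = 0011
  pos 2: 1100 XOR 1011 = 0111
  pos 3: 1110 XOR 1011 = 0101
  pos 4: 1010 XOR 1011 = 0001
  pos 7: 1000 XOR 1011 = 0011
Remainder (last 3 bits) = 011. This is the CRC / FCS.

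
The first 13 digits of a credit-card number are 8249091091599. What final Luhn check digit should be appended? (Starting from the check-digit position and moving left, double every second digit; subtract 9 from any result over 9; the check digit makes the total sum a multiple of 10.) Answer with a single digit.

4

Partial digits right→left: 9 9 5 1 9 0 1 9 0 9 4 2 8
Double every second digit counting from the check-digit position (so the 1st, 3rd, 5th, ... of the partial from the right).
  doubled (with −9 where >9): 9 1 9 2 0 8 7 → sum 36
  kept as-is: 9 1 0 9 9 2 → sum 30
Total = 36 + 30 = 66.
Check digit = (10 − (66 mod 10)) mod 10 = 4.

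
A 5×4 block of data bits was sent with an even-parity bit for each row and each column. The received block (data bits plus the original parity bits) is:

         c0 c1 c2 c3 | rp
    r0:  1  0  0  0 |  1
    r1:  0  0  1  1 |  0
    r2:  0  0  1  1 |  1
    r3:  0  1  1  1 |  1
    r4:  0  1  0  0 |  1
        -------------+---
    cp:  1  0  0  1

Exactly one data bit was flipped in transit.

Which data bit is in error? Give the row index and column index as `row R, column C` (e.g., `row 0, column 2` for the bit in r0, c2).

row 2, column 2

Recompute each row's even parity and compare to rp:
  r0: data parity 1, sent rp 1 → ok
  r1: data parity 0, sent rp 0 → ok
  r2: data parity 0, sent rp 1 → mismatch
  r3: data parity 1, sent rp 1 → ok
  r4: data parity 1, sent rp 1 → ok
Recompute each column's even parity and compare to cp:
  c0: data parity 1, sent cp 1 → ok
  c1: data parity 0, sent cp 0 → ok
  c2: data parity 1, sent cp 0 → mismatch
  c3: data parity 1, sent cp 1 → ok
Exactly one row (r2) and one column (c2) fail → the flipped bit is at their intersection.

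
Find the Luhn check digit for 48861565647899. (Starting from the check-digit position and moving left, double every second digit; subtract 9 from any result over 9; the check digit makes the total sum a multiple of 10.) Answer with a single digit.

Partial digits right→left: 9 9 8 7 4 6 5 6 5 1 6 8 8 4
Double every second digit counting from the check-digit position (so the 1st, 3rd, 5th, ... of the partial from the right).
  doubled (with −9 where >9): 9 7 8 1 1 3 7 → sum 36
  kept as-is: 9 7 6 6 1 8 4 → sum 41
Total = 36 + 41 = 77.
Check digit = (10 − (77 mod 10)) mod 10 = 3.

3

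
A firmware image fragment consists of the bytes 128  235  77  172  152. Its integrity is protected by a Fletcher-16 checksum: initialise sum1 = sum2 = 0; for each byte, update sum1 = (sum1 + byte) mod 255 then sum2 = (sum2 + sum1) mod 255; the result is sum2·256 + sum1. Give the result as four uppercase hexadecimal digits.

0CFE

Running sums (mod 255):
  after byte 0 (128): sum1=128, sum2=128
  after byte 1 (235): sum1=108, sum2=236
  after byte 2 (77): sum1=185, sum2=166
  after byte 3 (172): sum1=102, sum2=13
  after byte 4 (152): sum1=254, sum2=12
Checksum = sum2·256 + sum1 = 12·256 + 254 = 3326 = 0x0CFE.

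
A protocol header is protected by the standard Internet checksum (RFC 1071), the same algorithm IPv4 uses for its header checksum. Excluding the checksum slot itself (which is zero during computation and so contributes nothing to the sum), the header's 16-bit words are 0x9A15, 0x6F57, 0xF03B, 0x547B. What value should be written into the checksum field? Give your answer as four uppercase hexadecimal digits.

One's-complement addition (fold any carry out of bit 15 back into bit 0):
  0x9A15 + 0x6F57 = 0x1096C → wrap carry → 0x096D
  0x096D + 0xF03B = 0x0F9A8
  0xF9A8 + 0x547B = 0x14E23 → wrap carry → 0x4E24
One's-complement sum = 0x4E24.
Checksum = ~0x4E24 & 0xFFFF = 0xB1DB.

B1DB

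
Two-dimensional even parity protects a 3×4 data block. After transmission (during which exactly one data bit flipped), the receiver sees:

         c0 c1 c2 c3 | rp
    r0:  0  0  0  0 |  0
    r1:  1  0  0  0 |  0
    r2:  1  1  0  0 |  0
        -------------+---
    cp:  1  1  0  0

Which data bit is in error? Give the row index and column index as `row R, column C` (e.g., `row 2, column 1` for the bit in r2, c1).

Recompute each row's even parity and compare to rp:
  r0: data parity 0, sent rp 0 → ok
  r1: data parity 1, sent rp 0 → mismatch
  r2: data parity 0, sent rp 0 → ok
Recompute each column's even parity and compare to cp:
  c0: data parity 0, sent cp 1 → mismatch
  c1: data parity 1, sent cp 1 → ok
  c2: data parity 0, sent cp 0 → ok
  c3: data parity 0, sent cp 0 → ok
Exactly one row (r1) and one column (c0) fail → the flipped bit is at their intersection.

row 1, column 0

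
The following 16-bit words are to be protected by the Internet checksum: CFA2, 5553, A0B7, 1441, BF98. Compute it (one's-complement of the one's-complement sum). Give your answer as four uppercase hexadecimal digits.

One's-complement addition (fold any carry out of bit 15 back into bit 0):
  0xCFA2 + 0x5553 = 0x124F5 → wrap carry → 0x24F6
  0x24F6 + 0xA0B7 = 0x0C5AD
  0xC5AD + 0x1441 = 0x0D9EE
  0xD9EE + 0xBF98 = 0x19986 → wrap carry → 0x9987
One's-complement sum = 0x9987.
Checksum = ~0x9987 & 0xFFFF = 0x6678.

6678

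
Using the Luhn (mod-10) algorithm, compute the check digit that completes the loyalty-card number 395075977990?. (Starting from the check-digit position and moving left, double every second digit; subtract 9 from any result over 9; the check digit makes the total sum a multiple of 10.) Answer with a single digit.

Partial digits right→left: 0 9 9 7 7 9 5 7 0 5 9 3
Double every second digit counting from the check-digit position (so the 1st, 3rd, 5th, ... of the partial from the right).
  doubled (with −9 where >9): 0 9 5 1 0 9 → sum 24
  kept as-is: 9 7 9 7 5 3 → sum 40
Total = 24 + 40 = 64.
Check digit = (10 − (64 mod 10)) mod 10 = 6.

6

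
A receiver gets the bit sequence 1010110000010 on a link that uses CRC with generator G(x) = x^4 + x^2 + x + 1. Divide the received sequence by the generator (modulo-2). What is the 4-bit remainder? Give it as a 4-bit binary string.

0111

Modulo-2 division of 1010110000010 by 10111:
  pos 0: 10101 XOR 10111 = 00010
  pos 3: 10100 XOR 10111 = 00011
  pos 6: 11000 XOR 10111 = 01111
  pos 7: 11111 XOR 10111 = 01000
  pos 8: 10000 XOR 10111 = 00111
Remainder = 0111 (nonzero — an error is detected).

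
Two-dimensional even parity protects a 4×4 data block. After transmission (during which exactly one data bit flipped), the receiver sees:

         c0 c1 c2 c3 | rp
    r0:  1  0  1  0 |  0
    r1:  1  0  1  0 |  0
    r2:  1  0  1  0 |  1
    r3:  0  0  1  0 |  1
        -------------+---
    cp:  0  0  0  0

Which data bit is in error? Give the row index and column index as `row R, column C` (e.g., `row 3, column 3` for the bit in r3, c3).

row 2, column 0

Recompute each row's even parity and compare to rp:
  r0: data parity 0, sent rp 0 → ok
  r1: data parity 0, sent rp 0 → ok
  r2: data parity 0, sent rp 1 → mismatch
  r3: data parity 1, sent rp 1 → ok
Recompute each column's even parity and compare to cp:
  c0: data parity 1, sent cp 0 → mismatch
  c1: data parity 0, sent cp 0 → ok
  c2: data parity 0, sent cp 0 → ok
  c3: data parity 0, sent cp 0 → ok
Exactly one row (r2) and one column (c0) fail → the flipped bit is at their intersection.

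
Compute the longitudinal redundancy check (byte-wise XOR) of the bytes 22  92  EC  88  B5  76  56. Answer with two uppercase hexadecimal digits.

XOR the bytes together:
  start with 0x22
  0x22 ⊕ 0x92 = 0xB0
  0xB0 ⊕ 0xEC = 0x5C
  0x5C ⊕ 0x88 = 0xD4
  0xD4 ⊕ 0xB5 = 0x61
  0x61 ⊕ 0x76 = 0x17
  0x17 ⊕ 0x56 = 0x41

41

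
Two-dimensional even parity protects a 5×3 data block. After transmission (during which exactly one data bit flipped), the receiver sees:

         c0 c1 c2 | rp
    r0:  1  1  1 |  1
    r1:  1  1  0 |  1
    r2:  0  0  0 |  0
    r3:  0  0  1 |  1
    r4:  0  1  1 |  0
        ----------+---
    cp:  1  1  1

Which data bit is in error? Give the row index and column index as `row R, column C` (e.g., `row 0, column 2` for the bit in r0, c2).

row 1, column 0

Recompute each row's even parity and compare to rp:
  r0: data parity 1, sent rp 1 → ok
  r1: data parity 0, sent rp 1 → mismatch
  r2: data parity 0, sent rp 0 → ok
  r3: data parity 1, sent rp 1 → ok
  r4: data parity 0, sent rp 0 → ok
Recompute each column's even parity and compare to cp:
  c0: data parity 0, sent cp 1 → mismatch
  c1: data parity 1, sent cp 1 → ok
  c2: data parity 1, sent cp 1 → ok
Exactly one row (r1) and one column (c0) fail → the flipped bit is at their intersection.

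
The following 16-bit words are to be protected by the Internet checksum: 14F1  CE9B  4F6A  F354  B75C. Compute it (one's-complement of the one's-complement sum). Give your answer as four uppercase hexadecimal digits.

One's-complement addition (fold any carry out of bit 15 back into bit 0):
  0x14F1 + 0xCE9B = 0x0E38C
  0xE38C + 0x4F6A = 0x132F6 → wrap carry → 0x32F7
  0x32F7 + 0xF354 = 0x1264B → wrap carry → 0x264C
  0x264C + 0xB75C = 0x0DDA8
One's-complement sum = 0xDDA8.
Checksum = ~0xDDA8 & 0xFFFF = 0x2257.

2257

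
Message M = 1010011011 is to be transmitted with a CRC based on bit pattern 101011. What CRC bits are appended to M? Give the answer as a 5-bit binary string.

00000

Append 5 zeros: 101001101100000. Divide by 101011 (XOR where the leading bit is 1):
  pos 0: 101001 XOR 101011 = 000010
  pos 4: 101011 XOR 101011 = 000000
Remainder (last 5 bits) = 00000. This is the CRC / FCS.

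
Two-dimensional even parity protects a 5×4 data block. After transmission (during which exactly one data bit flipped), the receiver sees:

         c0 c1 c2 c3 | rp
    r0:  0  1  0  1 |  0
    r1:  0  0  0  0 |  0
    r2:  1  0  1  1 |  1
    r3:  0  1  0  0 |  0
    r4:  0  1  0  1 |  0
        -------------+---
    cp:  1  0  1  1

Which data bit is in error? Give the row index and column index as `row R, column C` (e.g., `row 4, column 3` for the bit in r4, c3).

Recompute each row's even parity and compare to rp:
  r0: data parity 0, sent rp 0 → ok
  r1: data parity 0, sent rp 0 → ok
  r2: data parity 1, sent rp 1 → ok
  r3: data parity 1, sent rp 0 → mismatch
  r4: data parity 0, sent rp 0 → ok
Recompute each column's even parity and compare to cp:
  c0: data parity 1, sent cp 1 → ok
  c1: data parity 1, sent cp 0 → mismatch
  c2: data parity 1, sent cp 1 → ok
  c3: data parity 1, sent cp 1 → ok
Exactly one row (r3) and one column (c1) fail → the flipped bit is at their intersection.

row 3, column 1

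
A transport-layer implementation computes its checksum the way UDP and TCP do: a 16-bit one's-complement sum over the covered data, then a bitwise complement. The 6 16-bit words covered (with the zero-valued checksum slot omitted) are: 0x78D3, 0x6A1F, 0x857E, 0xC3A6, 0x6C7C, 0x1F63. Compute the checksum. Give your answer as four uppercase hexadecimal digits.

One's-complement addition (fold any carry out of bit 15 back into bit 0):
  0x78D3 + 0x6A1F = 0x0E2F2
  0xE2F2 + 0x857E = 0x16870 → wrap carry → 0x6871
  0x6871 + 0xC3A6 = 0x12C17 → wrap carry → 0x2C18
  0x2C18 + 0x6C7C = 0x09894
  0x9894 + 0x1F63 = 0x0B7F7
One's-complement sum = 0xB7F7.
Checksum = ~0xB7F7 & 0xFFFF = 0x4808.

4808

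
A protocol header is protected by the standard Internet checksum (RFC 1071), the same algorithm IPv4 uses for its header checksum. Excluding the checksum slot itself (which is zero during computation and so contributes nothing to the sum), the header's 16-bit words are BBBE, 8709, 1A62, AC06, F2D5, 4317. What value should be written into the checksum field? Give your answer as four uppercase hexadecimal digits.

One's-complement addition (fold any carry out of bit 15 back into bit 0):
  0xBBBE + 0x8709 = 0x142C7 → wrap carry → 0x42C8
  0x42C8 + 0x1A62 = 0x05D2A
  0x5D2A + 0xAC06 = 0x10930 → wrap carry → 0x0931
  0x0931 + 0xF2D5 = 0x0FC06
  0xFC06 + 0x4317 = 0x13F1D → wrap carry → 0x3F1E
One's-complement sum = 0x3F1E.
Checksum = ~0x3F1E & 0xFFFF = 0xC0E1.

C0E1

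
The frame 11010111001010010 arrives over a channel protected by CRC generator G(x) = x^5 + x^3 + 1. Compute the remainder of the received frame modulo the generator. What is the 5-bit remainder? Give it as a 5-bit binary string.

Modulo-2 division of 11010111001010010 by 101001:
  pos 0: 110101 XOR 101001 = 011100
  pos 1: 111001 XOR 101001 = 010000
  pos 2: 100001 XOR 101001 = 001000
  pos 4: 100000 XOR 101001 = 001001
  pos 6: 100110 XOR 101001 = 001111
  pos 8: 111110 XOR 101001 = 010111
  pos 9: 101110 XOR 101001 = 000111
Remainder = 11110 (nonzero — an error is detected).

11110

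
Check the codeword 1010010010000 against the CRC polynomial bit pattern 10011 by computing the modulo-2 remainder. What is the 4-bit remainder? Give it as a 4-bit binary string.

Modulo-2 division of 1010010010000 by 10011:
  pos 0: 10100 XOR 10011 = 00111
  pos 2: 11110 XOR 10011 = 01101
  pos 3: 11010 XOR 10011 = 01001
  pos 4: 10011 XOR 10011 = 00000
Remainder = 0000 (zero — the frame passes the CRC check).

0000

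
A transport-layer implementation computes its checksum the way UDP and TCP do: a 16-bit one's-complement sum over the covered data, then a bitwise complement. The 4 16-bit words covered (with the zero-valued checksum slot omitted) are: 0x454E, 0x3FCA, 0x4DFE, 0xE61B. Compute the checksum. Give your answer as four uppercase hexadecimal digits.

One's-complement addition (fold any carry out of bit 15 back into bit 0):
  0x454E + 0x3FCA = 0x08518
  0x8518 + 0x4DFE = 0x0D316
  0xD316 + 0xE61B = 0x1B931 → wrap carry → 0xB932
One's-complement sum = 0xB932.
Checksum = ~0xB932 & 0xFFFF = 0x46CD.

46CD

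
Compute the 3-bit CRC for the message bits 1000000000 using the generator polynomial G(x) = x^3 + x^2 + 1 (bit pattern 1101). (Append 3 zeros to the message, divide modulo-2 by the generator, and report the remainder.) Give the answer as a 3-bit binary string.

Append 3 zeros: 1000000000000. Divide by 1101 (XOR where the leading bit is 1):
  pos 0: 1000 XOR 1101 = 0101
  pos 1: 1010 XOR 1101 = 0111
  pos 2: 1110 XOR 1101 = 0011
  pos 4: 1100 XOR 1101 = 0001
  pos 7: 1000 XOR 1101 = 0101
  pos 8: 1010 XOR 1101 = 0111
  pos 9: 1110 XOR 1101 = 0011
Remainder (last 3 bits) = 011. This is the CRC / FCS.

011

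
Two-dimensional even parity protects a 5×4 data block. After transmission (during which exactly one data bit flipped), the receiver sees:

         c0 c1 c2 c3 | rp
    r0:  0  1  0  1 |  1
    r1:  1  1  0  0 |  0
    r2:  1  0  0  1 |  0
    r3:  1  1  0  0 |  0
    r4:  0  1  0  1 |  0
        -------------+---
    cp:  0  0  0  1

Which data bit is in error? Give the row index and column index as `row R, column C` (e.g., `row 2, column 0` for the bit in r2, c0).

row 0, column 0

Recompute each row's even parity and compare to rp:
  r0: data parity 0, sent rp 1 → mismatch
  r1: data parity 0, sent rp 0 → ok
  r2: data parity 0, sent rp 0 → ok
  r3: data parity 0, sent rp 0 → ok
  r4: data parity 0, sent rp 0 → ok
Recompute each column's even parity and compare to cp:
  c0: data parity 1, sent cp 0 → mismatch
  c1: data parity 0, sent cp 0 → ok
  c2: data parity 0, sent cp 0 → ok
  c3: data parity 1, sent cp 1 → ok
Exactly one row (r0) and one column (c0) fail → the flipped bit is at their intersection.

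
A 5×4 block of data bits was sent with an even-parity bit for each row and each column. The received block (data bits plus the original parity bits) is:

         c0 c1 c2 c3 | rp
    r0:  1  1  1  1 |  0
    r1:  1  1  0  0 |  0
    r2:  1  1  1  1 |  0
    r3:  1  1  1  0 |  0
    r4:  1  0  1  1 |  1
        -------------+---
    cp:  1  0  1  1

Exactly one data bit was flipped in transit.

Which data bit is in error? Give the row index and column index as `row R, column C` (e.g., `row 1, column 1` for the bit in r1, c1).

row 3, column 2

Recompute each row's even parity and compare to rp:
  r0: data parity 0, sent rp 0 → ok
  r1: data parity 0, sent rp 0 → ok
  r2: data parity 0, sent rp 0 → ok
  r3: data parity 1, sent rp 0 → mismatch
  r4: data parity 1, sent rp 1 → ok
Recompute each column's even parity and compare to cp:
  c0: data parity 1, sent cp 1 → ok
  c1: data parity 0, sent cp 0 → ok
  c2: data parity 0, sent cp 1 → mismatch
  c3: data parity 1, sent cp 1 → ok
Exactly one row (r3) and one column (c2) fail → the flipped bit is at their intersection.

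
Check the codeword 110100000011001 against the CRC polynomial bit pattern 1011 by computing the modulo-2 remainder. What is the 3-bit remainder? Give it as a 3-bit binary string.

110

Modulo-2 division of 110100000011001 by 1011:
  pos 0: 1101 XOR 1011 = 0110
  pos 1: 1100 XOR 1011 = 0111
  pos 2: 1110 XOR 1011 = 0101
  pos 3: 1010 XOR 1011 = 0001
  pos 6: 1000 XOR 1011 = 0011
  pos 8: 1111 XOR 1011 = 0100
  pos 9: 1000 XOR 1011 = 0011
  pos 11: 1101 XOR 1011 = 0110
Remainder = 110 (nonzero — an error is detected).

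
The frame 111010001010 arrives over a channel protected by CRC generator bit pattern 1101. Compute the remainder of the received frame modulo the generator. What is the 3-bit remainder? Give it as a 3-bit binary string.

000

Modulo-2 division of 111010001010 by 1101:
  pos 0: 1110 XOR 1101 = 0011
  pos 2: 1110 XOR 1101 = 0011
  pos 4: 1100 XOR 1101 = 0001
  pos 7: 1101 XOR 1101 = 0000
Remainder = 000 (zero — the frame passes the CRC check).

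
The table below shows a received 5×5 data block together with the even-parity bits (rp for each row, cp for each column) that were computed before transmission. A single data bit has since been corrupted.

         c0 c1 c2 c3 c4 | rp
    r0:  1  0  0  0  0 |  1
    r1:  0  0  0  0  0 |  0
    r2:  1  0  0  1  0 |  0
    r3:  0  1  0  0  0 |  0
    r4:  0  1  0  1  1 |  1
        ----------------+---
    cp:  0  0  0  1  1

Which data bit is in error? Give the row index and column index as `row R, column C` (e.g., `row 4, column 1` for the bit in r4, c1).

Recompute each row's even parity and compare to rp:
  r0: data parity 1, sent rp 1 → ok
  r1: data parity 0, sent rp 0 → ok
  r2: data parity 0, sent rp 0 → ok
  r3: data parity 1, sent rp 0 → mismatch
  r4: data parity 1, sent rp 1 → ok
Recompute each column's even parity and compare to cp:
  c0: data parity 0, sent cp 0 → ok
  c1: data parity 0, sent cp 0 → ok
  c2: data parity 0, sent cp 0 → ok
  c3: data parity 0, sent cp 1 → mismatch
  c4: data parity 1, sent cp 1 → ok
Exactly one row (r3) and one column (c3) fail → the flipped bit is at their intersection.

row 3, column 3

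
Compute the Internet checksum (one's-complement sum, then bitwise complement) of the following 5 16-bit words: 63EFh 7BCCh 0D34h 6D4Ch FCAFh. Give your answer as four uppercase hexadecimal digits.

A913

One's-complement addition (fold any carry out of bit 15 back into bit 0):
  0x63EF + 0x7BCC = 0x0DFBB
  0xDFBB + 0x0D34 = 0x0ECEF
  0xECEF + 0x6D4C = 0x15A3B → wrap carry → 0x5A3C
  0x5A3C + 0xFCAF = 0x156EB → wrap carry → 0x56EC
One's-complement sum = 0x56EC.
Checksum = ~0x56EC & 0xFFFF = 0xA913.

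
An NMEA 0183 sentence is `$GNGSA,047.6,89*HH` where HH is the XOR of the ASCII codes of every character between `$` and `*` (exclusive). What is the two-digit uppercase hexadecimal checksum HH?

76

XOR the ASCII codes of the payload characters:
  'G' = 0x47 → acc = 0x47
  'N' = 0x4E → acc = 0x09
  'G' = 0x47 → acc = 0x4E
  'S' = 0x53 → acc = 0x1D
  'A' = 0x41 → acc = 0x5C
  ',' = 0x2C → acc = 0x70
  '0' = 0x30 → acc = 0x40
  '4' = 0x34 → acc = 0x74
  '7' = 0x37 → acc = 0x43
  '.' = 0x2E → acc = 0x6D
  '6' = 0x36 → acc = 0x5B
  ',' = 0x2C → acc = 0x77
  '8' = 0x38 → acc = 0x4F
  '9' = 0x39 → acc = 0x76
Checksum = 0x76.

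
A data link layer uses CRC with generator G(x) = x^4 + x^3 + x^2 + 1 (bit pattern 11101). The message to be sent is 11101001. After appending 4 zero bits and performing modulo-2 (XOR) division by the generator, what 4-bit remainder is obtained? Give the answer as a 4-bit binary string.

Append 4 zeros: 111010010000. Divide by 11101 (XOR where the leading bit is 1):
  pos 0: 11101 XOR 11101 = 00000
  pos 7: 10000 XOR 11101 = 01101
Remainder (last 4 bits) = 1101. This is the CRC / FCS.

1101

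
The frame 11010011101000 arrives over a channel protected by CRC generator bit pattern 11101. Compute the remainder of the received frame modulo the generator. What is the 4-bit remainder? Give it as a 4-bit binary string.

Modulo-2 division of 11010011101000 by 11101:
  pos 0: 11010 XOR 11101 = 00111
  pos 2: 11101 XOR 11101 = 00000
  pos 7: 11010 XOR 11101 = 00111
  pos 9: 11100 XOR 11101 = 00001
Remainder = 0001 (nonzero — an error is detected).

0001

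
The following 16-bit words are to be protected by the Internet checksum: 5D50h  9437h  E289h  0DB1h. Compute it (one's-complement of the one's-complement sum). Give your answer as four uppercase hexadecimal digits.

1E3D

One's-complement addition (fold any carry out of bit 15 back into bit 0):
  0x5D50 + 0x9437 = 0x0F187
  0xF187 + 0xE289 = 0x1D410 → wrap carry → 0xD411
  0xD411 + 0x0DB1 = 0x0E1C2
One's-complement sum = 0xE1C2.
Checksum = ~0xE1C2 & 0xFFFF = 0x1E3D.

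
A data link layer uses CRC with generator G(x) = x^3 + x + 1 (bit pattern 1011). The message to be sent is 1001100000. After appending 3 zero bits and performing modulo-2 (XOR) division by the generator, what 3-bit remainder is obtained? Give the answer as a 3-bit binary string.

001

Append 3 zeros: 1001100000000. Divide by 1011 (XOR where the leading bit is 1):
  pos 0: 1001 XOR 1011 = 0010
  pos 2: 1010 XOR 1011 = 0001
  pos 5: 1000 XOR 1011 = 0011
  pos 7: 1100 XOR 1011 = 0111
  pos 8: 1110 XOR 1011 = 0101
  pos 9: 1010 XOR 1011 = 0001
Remainder (last 3 bits) = 001. This is the CRC / FCS.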